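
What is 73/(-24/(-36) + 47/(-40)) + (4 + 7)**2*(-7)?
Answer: -60427/61 ≈ -990.61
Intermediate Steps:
73/(-24/(-36) + 47/(-40)) + (4 + 7)**2*(-7) = 73/(-24*(-1/36) + 47*(-1/40)) + 11**2*(-7) = 73/(2/3 - 47/40) + 121*(-7) = 73/(-61/120) - 847 = 73*(-120/61) - 847 = -8760/61 - 847 = -60427/61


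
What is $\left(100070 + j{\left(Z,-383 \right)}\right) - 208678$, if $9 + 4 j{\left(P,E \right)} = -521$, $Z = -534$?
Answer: $- \frac{217481}{2} \approx -1.0874 \cdot 10^{5}$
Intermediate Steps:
$j{\left(P,E \right)} = - \frac{265}{2}$ ($j{\left(P,E \right)} = - \frac{9}{4} + \frac{1}{4} \left(-521\right) = - \frac{9}{4} - \frac{521}{4} = - \frac{265}{2}$)
$\left(100070 + j{\left(Z,-383 \right)}\right) - 208678 = \left(100070 - \frac{265}{2}\right) - 208678 = \frac{199875}{2} - 208678 = - \frac{217481}{2}$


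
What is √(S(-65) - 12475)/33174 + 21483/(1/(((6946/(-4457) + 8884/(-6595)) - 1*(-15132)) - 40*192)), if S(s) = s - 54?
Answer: 4703875782177726/29393915 + I*√12594/33174 ≈ 1.6003e+8 + 0.0033829*I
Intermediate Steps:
S(s) = -54 + s
√(S(-65) - 12475)/33174 + 21483/(1/(((6946/(-4457) + 8884/(-6595)) - 1*(-15132)) - 40*192)) = √((-54 - 65) - 12475)/33174 + 21483/(1/(((6946/(-4457) + 8884/(-6595)) - 1*(-15132)) - 40*192)) = √(-119 - 12475)*(1/33174) + 21483/(1/(((6946*(-1/4457) + 8884*(-1/6595)) + 15132) - 7680)) = √(-12594)*(1/33174) + 21483/(1/(((-6946/4457 - 8884/6595) + 15132) - 7680)) = (I*√12594)*(1/33174) + 21483/(1/((-85404858/29393915 + 15132) - 7680)) = I*√12594/33174 + 21483/(1/(444703316922/29393915 - 7680)) = I*√12594/33174 + 21483/(1/(218958049722/29393915)) = I*√12594/33174 + 21483/(29393915/218958049722) = I*√12594/33174 + 21483*(218958049722/29393915) = I*√12594/33174 + 4703875782177726/29393915 = 4703875782177726/29393915 + I*√12594/33174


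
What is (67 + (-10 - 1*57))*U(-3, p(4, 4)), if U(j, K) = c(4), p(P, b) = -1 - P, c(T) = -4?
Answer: 0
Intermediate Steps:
U(j, K) = -4
(67 + (-10 - 1*57))*U(-3, p(4, 4)) = (67 + (-10 - 1*57))*(-4) = (67 + (-10 - 57))*(-4) = (67 - 67)*(-4) = 0*(-4) = 0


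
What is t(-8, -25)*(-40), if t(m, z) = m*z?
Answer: -8000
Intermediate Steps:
t(-8, -25)*(-40) = -8*(-25)*(-40) = 200*(-40) = -8000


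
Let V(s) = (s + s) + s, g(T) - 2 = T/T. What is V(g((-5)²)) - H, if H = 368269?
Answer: -368260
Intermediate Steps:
g(T) = 3 (g(T) = 2 + T/T = 2 + 1 = 3)
V(s) = 3*s (V(s) = 2*s + s = 3*s)
V(g((-5)²)) - H = 3*3 - 1*368269 = 9 - 368269 = -368260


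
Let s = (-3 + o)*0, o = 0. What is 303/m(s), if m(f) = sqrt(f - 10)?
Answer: -303*I*sqrt(10)/10 ≈ -95.817*I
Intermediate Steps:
s = 0 (s = (-3 + 0)*0 = -3*0 = 0)
m(f) = sqrt(-10 + f)
303/m(s) = 303/(sqrt(-10 + 0)) = 303/(sqrt(-10)) = 303/((I*sqrt(10))) = 303*(-I*sqrt(10)/10) = -303*I*sqrt(10)/10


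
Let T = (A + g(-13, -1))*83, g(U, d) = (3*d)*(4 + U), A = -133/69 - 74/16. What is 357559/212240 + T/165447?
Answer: 4106691268367/2422898518320 ≈ 1.6950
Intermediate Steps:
A = -3617/552 (A = -133*1/69 - 74*1/16 = -133/69 - 37/8 = -3617/552 ≈ -6.5525)
g(U, d) = 3*d*(4 + U)
T = 936821/552 (T = (-3617/552 + 3*(-1)*(4 - 13))*83 = (-3617/552 + 3*(-1)*(-9))*83 = (-3617/552 + 27)*83 = (11287/552)*83 = 936821/552 ≈ 1697.1)
357559/212240 + T/165447 = 357559/212240 + (936821/552)/165447 = 357559*(1/212240) + (936821/552)*(1/165447) = 357559/212240 + 936821/91326744 = 4106691268367/2422898518320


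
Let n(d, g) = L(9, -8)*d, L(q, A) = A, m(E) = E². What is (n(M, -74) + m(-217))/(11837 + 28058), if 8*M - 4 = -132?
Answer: 47217/39895 ≈ 1.1835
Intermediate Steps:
M = -16 (M = ½ + (⅛)*(-132) = ½ - 33/2 = -16)
n(d, g) = -8*d
(n(M, -74) + m(-217))/(11837 + 28058) = (-8*(-16) + (-217)²)/(11837 + 28058) = (128 + 47089)/39895 = 47217*(1/39895) = 47217/39895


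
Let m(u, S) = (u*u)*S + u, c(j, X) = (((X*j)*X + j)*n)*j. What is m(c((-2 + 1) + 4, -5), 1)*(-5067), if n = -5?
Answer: -6930287910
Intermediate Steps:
c(j, X) = j*(-5*j - 5*j*X²) (c(j, X) = (((X*j)*X + j)*(-5))*j = ((j*X² + j)*(-5))*j = ((j + j*X²)*(-5))*j = (-5*j - 5*j*X²)*j = j*(-5*j - 5*j*X²))
m(u, S) = u + S*u² (m(u, S) = u²*S + u = S*u² + u = u + S*u²)
m(c((-2 + 1) + 4, -5), 1)*(-5067) = ((5*((-2 + 1) + 4)²*(-1 - 1*(-5)²))*(1 + 1*(5*((-2 + 1) + 4)²*(-1 - 1*(-5)²))))*(-5067) = ((5*(-1 + 4)²*(-1 - 1*25))*(1 + 1*(5*(-1 + 4)²*(-1 - 1*25))))*(-5067) = ((5*3²*(-1 - 25))*(1 + 1*(5*3²*(-1 - 25))))*(-5067) = ((5*9*(-26))*(1 + 1*(5*9*(-26))))*(-5067) = -1170*(1 + 1*(-1170))*(-5067) = -1170*(1 - 1170)*(-5067) = -1170*(-1169)*(-5067) = 1367730*(-5067) = -6930287910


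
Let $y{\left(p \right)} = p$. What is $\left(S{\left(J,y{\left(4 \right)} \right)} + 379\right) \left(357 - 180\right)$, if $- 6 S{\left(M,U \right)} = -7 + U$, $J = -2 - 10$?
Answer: $\frac{134343}{2} \approx 67172.0$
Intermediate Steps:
$J = -12$ ($J = -2 - 10 = -12$)
$S{\left(M,U \right)} = \frac{7}{6} - \frac{U}{6}$ ($S{\left(M,U \right)} = - \frac{-7 + U}{6} = \frac{7}{6} - \frac{U}{6}$)
$\left(S{\left(J,y{\left(4 \right)} \right)} + 379\right) \left(357 - 180\right) = \left(\left(\frac{7}{6} - \frac{2}{3}\right) + 379\right) \left(357 - 180\right) = \left(\left(\frac{7}{6} - \frac{2}{3}\right) + 379\right) 177 = \left(\frac{1}{2} + 379\right) 177 = \frac{759}{2} \cdot 177 = \frac{134343}{2}$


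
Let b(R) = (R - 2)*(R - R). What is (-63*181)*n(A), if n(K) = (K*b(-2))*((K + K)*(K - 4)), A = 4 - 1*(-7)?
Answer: 0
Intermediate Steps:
A = 11 (A = 4 + 7 = 11)
b(R) = 0 (b(R) = (-2 + R)*0 = 0)
n(K) = 0 (n(K) = (K*0)*((K + K)*(K - 4)) = 0*((2*K)*(-4 + K)) = 0*(2*K*(-4 + K)) = 0)
(-63*181)*n(A) = -63*181*0 = -11403*0 = 0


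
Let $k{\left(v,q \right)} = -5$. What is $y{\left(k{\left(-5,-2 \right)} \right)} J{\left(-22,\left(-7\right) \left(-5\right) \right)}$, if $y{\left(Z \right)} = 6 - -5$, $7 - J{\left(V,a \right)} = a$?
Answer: $-308$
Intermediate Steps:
$J{\left(V,a \right)} = 7 - a$
$y{\left(Z \right)} = 11$ ($y{\left(Z \right)} = 6 + 5 = 11$)
$y{\left(k{\left(-5,-2 \right)} \right)} J{\left(-22,\left(-7\right) \left(-5\right) \right)} = 11 \left(7 - \left(-7\right) \left(-5\right)\right) = 11 \left(7 - 35\right) = 11 \left(-28\right) = -308$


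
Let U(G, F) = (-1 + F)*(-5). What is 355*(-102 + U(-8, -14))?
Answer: -9585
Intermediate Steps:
U(G, F) = 5 - 5*F
355*(-102 + U(-8, -14)) = 355*(-102 + (5 - 5*(-14))) = 355*(-102 + (5 + 70)) = 355*(-102 + 75) = 355*(-27) = -9585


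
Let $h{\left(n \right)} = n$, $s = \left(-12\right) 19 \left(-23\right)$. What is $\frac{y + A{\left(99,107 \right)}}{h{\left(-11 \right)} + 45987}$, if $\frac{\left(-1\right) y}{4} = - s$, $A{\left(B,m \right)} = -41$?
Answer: $\frac{20935}{45976} \approx 0.45535$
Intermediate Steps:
$s = 5244$ ($s = \left(-228\right) \left(-23\right) = 5244$)
$y = 20976$ ($y = - 4 \left(\left(-1\right) 5244\right) = \left(-4\right) \left(-5244\right) = 20976$)
$\frac{y + A{\left(99,107 \right)}}{h{\left(-11 \right)} + 45987} = \frac{20976 - 41}{-11 + 45987} = \frac{20935}{45976}$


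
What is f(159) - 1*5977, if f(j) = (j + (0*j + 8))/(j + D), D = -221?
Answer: -370741/62 ≈ -5979.7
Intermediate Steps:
f(j) = (8 + j)/(-221 + j) (f(j) = (j + (0*j + 8))/(j - 221) = (j + (0 + 8))/(-221 + j) = (j + 8)/(-221 + j) = (8 + j)/(-221 + j))
f(159) - 1*5977 = (8 + 159)/(-221 + 159) - 1*5977 = 167/(-62) - 5977 = -1/62*167 - 5977 = -167/62 - 5977 = -370741/62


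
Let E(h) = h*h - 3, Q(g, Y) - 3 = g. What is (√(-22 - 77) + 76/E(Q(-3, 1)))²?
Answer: 4885/9 - 152*I*√11 ≈ 542.78 - 504.13*I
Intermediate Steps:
Q(g, Y) = 3 + g
E(h) = -3 + h² (E(h) = h² - 3 = -3 + h²)
(√(-22 - 77) + 76/E(Q(-3, 1)))² = (√(-22 - 77) + 76/(-3 + (3 - 3)²))² = (√(-99) + 76/(-3 + 0²))² = (3*I*√11 + 76/(-3 + 0))² = (3*I*√11 + 76/(-3))² = (3*I*√11 + 76*(-⅓))² = (3*I*√11 - 76/3)² = (-76/3 + 3*I*√11)²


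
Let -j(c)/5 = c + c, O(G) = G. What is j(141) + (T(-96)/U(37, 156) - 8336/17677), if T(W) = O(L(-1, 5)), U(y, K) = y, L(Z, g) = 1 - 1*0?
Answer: -922499845/654049 ≈ -1410.4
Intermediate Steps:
L(Z, g) = 1 (L(Z, g) = 1 + 0 = 1)
T(W) = 1
j(c) = -10*c (j(c) = -5*(c + c) = -10*c)
j(141) + (T(-96)/U(37, 156) - 8336/17677) = -10*141 + (1/37 - 8336/17677) = -1410 + (1*(1/37) - 8336*1/17677) = -1410 + (1/37 - 8336/17677) = -1410 - 290755/654049 = -922499845/654049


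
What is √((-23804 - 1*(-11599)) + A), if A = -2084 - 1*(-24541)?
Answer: 2*√2563 ≈ 101.25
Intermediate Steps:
A = 22457 (A = -2084 + 24541 = 22457)
√((-23804 - 1*(-11599)) + A) = √((-23804 - 1*(-11599)) + 22457) = √((-23804 + 11599) + 22457) = √(-12205 + 22457) = √10252 = 2*√2563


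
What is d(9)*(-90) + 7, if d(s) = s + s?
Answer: -1613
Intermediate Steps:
d(s) = 2*s
d(9)*(-90) + 7 = (2*9)*(-90) + 7 = 18*(-90) + 7 = -1620 + 7 = -1613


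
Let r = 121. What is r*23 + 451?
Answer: 3234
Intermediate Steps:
r*23 + 451 = 121*23 + 451 = 2783 + 451 = 3234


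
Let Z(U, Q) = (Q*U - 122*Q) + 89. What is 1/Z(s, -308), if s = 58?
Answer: 1/19801 ≈ 5.0502e-5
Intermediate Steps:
Z(U, Q) = 89 - 122*Q + Q*U (Z(U, Q) = (-122*Q + Q*U) + 89 = 89 - 122*Q + Q*U)
1/Z(s, -308) = 1/(89 - 122*(-308) - 308*58) = 1/(89 + 37576 - 17864) = 1/19801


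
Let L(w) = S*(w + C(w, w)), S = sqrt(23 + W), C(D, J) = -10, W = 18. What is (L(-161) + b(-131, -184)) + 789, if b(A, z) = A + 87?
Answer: 745 - 171*sqrt(41) ≈ -349.93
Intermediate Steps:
b(A, z) = 87 + A
S = sqrt(41) (S = sqrt(23 + 18) = sqrt(41) ≈ 6.4031)
L(w) = sqrt(41)*(-10 + w) (L(w) = sqrt(41)*(w - 10) = sqrt(41)*(-10 + w))
(L(-161) + b(-131, -184)) + 789 = (sqrt(41)*(-10 - 161) + (87 - 131)) + 789 = (sqrt(41)*(-171) - 44) + 789 = (-171*sqrt(41) - 44) + 789 = (-44 - 171*sqrt(41)) + 789 = 745 - 171*sqrt(41)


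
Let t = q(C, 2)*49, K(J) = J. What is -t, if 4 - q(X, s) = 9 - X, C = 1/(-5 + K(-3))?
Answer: 2009/8 ≈ 251.13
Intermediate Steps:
C = -⅛ (C = 1/(-5 - 3) = 1/(-8) = -⅛ ≈ -0.12500)
q(X, s) = -5 + X (q(X, s) = 4 - (9 - X) = 4 + (-9 + X) = -5 + X)
t = -2009/8 (t = (-5 - ⅛)*49 = -41/8*49 = -2009/8 ≈ -251.13)
-t = -1*(-2009/8) = 2009/8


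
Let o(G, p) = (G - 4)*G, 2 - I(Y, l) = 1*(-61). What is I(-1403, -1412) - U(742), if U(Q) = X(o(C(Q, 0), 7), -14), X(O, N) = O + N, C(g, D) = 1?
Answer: 80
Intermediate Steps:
I(Y, l) = 63 (I(Y, l) = 2 - (-61) = 2 - 1*(-61) = 2 + 61 = 63)
o(G, p) = G*(-4 + G) (o(G, p) = (-4 + G)*G = G*(-4 + G))
X(O, N) = N + O
U(Q) = -17 (U(Q) = -14 + 1*(-4 + 1) = -14 + 1*(-3) = -14 - 3 = -17)
I(-1403, -1412) - U(742) = 63 - 1*(-17) = 63 + 17 = 80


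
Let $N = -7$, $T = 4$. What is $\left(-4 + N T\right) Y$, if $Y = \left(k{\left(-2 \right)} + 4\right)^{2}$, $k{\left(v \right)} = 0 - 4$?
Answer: $0$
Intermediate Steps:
$k{\left(v \right)} = -4$
$Y = 0$ ($Y = \left(-4 + 4\right)^{2} = 0^{2} = 0$)
$\left(-4 + N T\right) Y = \left(-4 - 28\right) 0 = \left(-32\right) 0 = 0$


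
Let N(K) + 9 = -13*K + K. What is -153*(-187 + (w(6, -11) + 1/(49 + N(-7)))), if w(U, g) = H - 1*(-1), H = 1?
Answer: 3509667/124 ≈ 28304.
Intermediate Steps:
N(K) = -9 - 12*K (N(K) = -9 + (-13*K + K) = -9 - 12*K)
w(U, g) = 2 (w(U, g) = 1 - 1*(-1) = 1 + 1 = 2)
-153*(-187 + (w(6, -11) + 1/(49 + N(-7)))) = -153*(-187 + (2 + 1/(49 + (-9 - 12*(-7))))) = -153*(-187 + (2 + 1/(49 + (-9 + 84)))) = -153*(-187 + (2 + 1/(49 + 75))) = -153*(-187 + (2 + 1/124)) = -153*(-187 + 249/124) = -153*(-22939/124) = 3509667/124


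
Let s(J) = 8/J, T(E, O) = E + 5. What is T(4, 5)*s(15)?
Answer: 24/5 ≈ 4.8000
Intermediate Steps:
T(E, O) = 5 + E
T(4, 5)*s(15) = (5 + 4)*(8/15) = 9*(8*(1/15)) = 9*(8/15) = 24/5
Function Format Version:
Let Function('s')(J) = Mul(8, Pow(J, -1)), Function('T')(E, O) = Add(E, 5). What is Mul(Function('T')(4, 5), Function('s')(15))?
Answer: Rational(24, 5) ≈ 4.8000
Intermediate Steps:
Function('T')(E, O) = Add(5, E)
Mul(Function('T')(4, 5), Function('s')(15)) = Mul(Add(5, 4), Mul(8, Pow(15, -1))) = Mul(9, Mul(8, Rational(1, 15))) = Mul(9, Rational(8, 15)) = Rational(24, 5)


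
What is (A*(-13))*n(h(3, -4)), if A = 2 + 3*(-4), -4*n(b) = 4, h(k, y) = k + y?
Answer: -130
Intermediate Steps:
n(b) = -1 (n(b) = -¼*4 = -1)
A = -10 (A = 2 - 12 = -10)
(A*(-13))*n(h(3, -4)) = -10*(-13)*(-1) = 130*(-1) = -130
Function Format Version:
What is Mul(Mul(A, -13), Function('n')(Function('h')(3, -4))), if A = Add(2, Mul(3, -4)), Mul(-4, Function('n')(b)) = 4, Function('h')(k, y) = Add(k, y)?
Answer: -130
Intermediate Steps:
Function('n')(b) = -1 (Function('n')(b) = Mul(Rational(-1, 4), 4) = -1)
A = -10 (A = Add(2, -12) = -10)
Mul(Mul(A, -13), Function('n')(Function('h')(3, -4))) = Mul(Mul(-10, -13), -1) = Mul(130, -1) = -130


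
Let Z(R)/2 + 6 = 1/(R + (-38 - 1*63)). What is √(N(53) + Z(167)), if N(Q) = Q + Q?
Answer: √102399/33 ≈ 9.6969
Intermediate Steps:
N(Q) = 2*Q
Z(R) = -12 + 2/(-101 + R) (Z(R) = -12 + 2/(R + (-38 - 1*63)) = -12 + 2/(R + (-38 - 63)) = -12 + 2/(R - 101) = -12 + 2/(-101 + R))
√(N(53) + Z(167)) = √(2*53 + 2*(607 - 6*167)/(-101 + 167)) = √(106 + 2*(607 - 1002)/66) = √(106 + 2*(1/66)*(-395)) = √(106 - 395/33) = √(3103/33) = √102399/33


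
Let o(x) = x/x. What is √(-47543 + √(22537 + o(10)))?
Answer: √(-47543 + √22538) ≈ 217.7*I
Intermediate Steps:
o(x) = 1
√(-47543 + √(22537 + o(10))) = √(-47543 + √(22537 + 1)) = √(-47543 + √22538)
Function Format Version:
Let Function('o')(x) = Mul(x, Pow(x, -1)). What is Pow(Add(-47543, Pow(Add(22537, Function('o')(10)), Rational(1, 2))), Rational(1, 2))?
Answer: Pow(Add(-47543, Pow(22538, Rational(1, 2))), Rational(1, 2)) ≈ Mul(217.70, I)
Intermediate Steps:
Function('o')(x) = 1
Pow(Add(-47543, Pow(Add(22537, Function('o')(10)), Rational(1, 2))), Rational(1, 2)) = Pow(Add(-47543, Pow(Add(22537, 1), Rational(1, 2))), Rational(1, 2)) = Pow(Add(-47543, Pow(22538, Rational(1, 2))), Rational(1, 2))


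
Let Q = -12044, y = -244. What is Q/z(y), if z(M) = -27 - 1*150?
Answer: 12044/177 ≈ 68.045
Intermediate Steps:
z(M) = -177 (z(M) = -27 - 150 = -177)
Q/z(y) = -12044/(-177) = -12044*(-1/177) = 12044/177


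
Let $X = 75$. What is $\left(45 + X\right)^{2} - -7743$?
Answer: $22143$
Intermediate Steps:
$\left(45 + X\right)^{2} - -7743 = \left(45 + 75\right)^{2} - -7743 = 120^{2} + 7743 = 14400 + 7743 = 22143$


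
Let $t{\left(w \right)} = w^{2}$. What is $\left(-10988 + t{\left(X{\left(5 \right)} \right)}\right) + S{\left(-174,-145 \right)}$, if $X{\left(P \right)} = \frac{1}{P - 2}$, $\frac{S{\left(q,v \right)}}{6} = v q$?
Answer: $\frac{1263529}{9} \approx 1.4039 \cdot 10^{5}$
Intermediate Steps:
$S{\left(q,v \right)} = 6 q v$ ($S{\left(q,v \right)} = 6 v q = 6 q v$)
$X{\left(P \right)} = \frac{1}{-2 + P}$
$\left(-10988 + t{\left(X{\left(5 \right)} \right)}\right) + S{\left(-174,-145 \right)} = \left(-10988 + \left(\frac{1}{-2 + 5}\right)^{2}\right) + 6 \left(-174\right) \left(-145\right) = \left(-10988 + \left(\frac{1}{3}\right)^{2}\right) + 151380 = \left(-10988 + \frac{1}{9}\right) + 151380 = - \frac{98891}{9} + 151380 = \frac{1263529}{9}$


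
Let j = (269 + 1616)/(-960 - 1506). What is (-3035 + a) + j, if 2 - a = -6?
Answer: -7466467/2466 ≈ -3027.8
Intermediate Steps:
a = 8 (a = 2 - 1*(-6) = 2 + 6 = 8)
j = -1885/2466 (j = 1885/(-2466) = 1885*(-1/2466) = -1885/2466 ≈ -0.76440)
(-3035 + a) + j = (-3035 + 8) - 1885/2466 = -3027 - 1885/2466 = -7466467/2466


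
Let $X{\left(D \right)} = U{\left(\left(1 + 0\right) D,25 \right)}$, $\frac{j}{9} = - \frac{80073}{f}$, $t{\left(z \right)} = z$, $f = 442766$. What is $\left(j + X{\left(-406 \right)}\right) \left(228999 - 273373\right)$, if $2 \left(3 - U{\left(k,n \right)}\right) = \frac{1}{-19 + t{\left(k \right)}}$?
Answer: $- \frac{5734647443096}{94087775} \approx -60950.0$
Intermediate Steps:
$j = - \frac{720657}{442766}$ ($j = 9 \left(- \frac{80073}{442766}\right) = - \frac{720657}{442766} \approx -1.6276$)
$U{\left(k,n \right)} = 3 - \frac{1}{2 \left(-19 + k\right)}$
$X{\left(D \right)} = \frac{-115 + 6 D}{2 \left(-19 + D\right)}$ ($X{\left(D \right)} = \frac{-115 + 6 \left(1 + 0\right) D}{2 \left(-19 + \left(1 + 0\right) D\right)} = \frac{-115 + 6 \cdot 1 D}{2 \left(-19 + 1 D\right)} = \frac{-115 + 6 D}{2 \left(-19 + D\right)}$)
$\left(j + X{\left(-406 \right)}\right) \left(228999 - 273373\right) = \left(- \frac{720657}{442766} + \frac{-115 + 6 \left(-406\right)}{2 \left(-19 - 406\right)}\right) \left(228999 - 273373\right) = \left(- \frac{720657}{442766} + \frac{-115 - 2436}{2 \left(-425\right)}\right) \left(-44374\right) = \left(- \frac{720657}{442766} + \frac{1}{2} \left(- \frac{1}{425}\right) \left(-2551\right)\right) \left(-44374\right) = \left(- \frac{720657}{442766} + \frac{2551}{850}\right) \left(-44374\right) = \frac{129234404}{94087775} \left(-44374\right) = - \frac{5734647443096}{94087775}$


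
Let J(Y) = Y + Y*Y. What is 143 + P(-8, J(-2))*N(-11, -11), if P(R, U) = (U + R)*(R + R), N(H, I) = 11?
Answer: 1199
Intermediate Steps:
J(Y) = Y + Y**2
P(R, U) = 2*R*(R + U) (P(R, U) = (R + U)*(2*R) = 2*R*(R + U))
143 + P(-8, J(-2))*N(-11, -11) = 143 + (2*(-8)*(-8 - 2*(1 - 2)))*11 = 143 + (2*(-8)*(-8 - 2*(-1)))*11 = 143 + (2*(-8)*(-8 + 2))*11 = 143 + (2*(-8)*(-6))*11 = 143 + 96*11 = 143 + 1056 = 1199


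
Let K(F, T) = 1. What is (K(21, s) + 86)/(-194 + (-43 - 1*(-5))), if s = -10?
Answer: -3/8 ≈ -0.37500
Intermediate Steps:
(K(21, s) + 86)/(-194 + (-43 - 1*(-5))) = (1 + 86)/(-194 + (-43 - 1*(-5))) = 87/(-194 + (-43 + 5)) = 87/(-194 - 38) = 87/(-232) = 87*(-1/232) = -3/8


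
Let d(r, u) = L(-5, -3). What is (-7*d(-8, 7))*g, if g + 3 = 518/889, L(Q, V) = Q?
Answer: -10745/127 ≈ -84.606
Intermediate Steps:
d(r, u) = -5
g = -307/127 (g = -3 + 518/889 = -3 + 518*(1/889) = -3 + 74/127 = -307/127 ≈ -2.4173)
(-7*d(-8, 7))*g = -7*(-5)*(-307/127) = 35*(-307/127) = -10745/127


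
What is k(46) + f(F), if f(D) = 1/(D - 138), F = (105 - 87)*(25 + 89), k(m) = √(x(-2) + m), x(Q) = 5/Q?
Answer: 1/1914 + √174/2 ≈ 6.5960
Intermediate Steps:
k(m) = √(-5/2 + m) (k(m) = √(5/(-2) + m) = √(5*(-½) + m) = √(-5/2 + m))
F = 2052 (F = 18*114 = 2052)
f(D) = 1/(-138 + D)
k(46) + f(F) = √(-10 + 4*46)/2 + 1/(-138 + 2052) = √(-10 + 184)/2 + 1/1914 = √174/2 + 1/1914 = 1/1914 + √174/2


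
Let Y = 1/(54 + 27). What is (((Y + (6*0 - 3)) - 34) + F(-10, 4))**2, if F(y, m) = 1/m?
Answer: 141681409/104976 ≈ 1349.7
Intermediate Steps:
F(y, m) = 1/m
Y = 1/81 ≈ 0.012346
(((Y + (6*0 - 3)) - 34) + F(-10, 4))**2 = (((1/81 + (6*0 - 3)) - 34) + 1/4)**2 = (((1/81 + (0 - 3)) - 34) + 1/4)**2 = (((1/81 - 3) - 34) + 1/4)**2 = ((-242/81 - 34) + 1/4)**2 = (-2996/81 + 1/4)**2 = (-11903/324)**2 = 141681409/104976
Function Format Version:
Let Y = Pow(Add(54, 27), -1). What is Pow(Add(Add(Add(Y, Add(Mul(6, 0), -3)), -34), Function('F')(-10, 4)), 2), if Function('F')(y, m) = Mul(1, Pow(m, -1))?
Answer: Rational(141681409, 104976) ≈ 1349.7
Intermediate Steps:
Function('F')(y, m) = Pow(m, -1)
Y = Rational(1, 81) (Y = Pow(81, -1) = Rational(1, 81) ≈ 0.012346)
Pow(Add(Add(Add(Y, Add(Mul(6, 0), -3)), -34), Function('F')(-10, 4)), 2) = Pow(Add(Add(Add(Rational(1, 81), Add(Mul(6, 0), -3)), -34), Pow(4, -1)), 2) = Pow(Add(Add(Add(Rational(1, 81), Add(0, -3)), -34), Rational(1, 4)), 2) = Pow(Add(Add(Add(Rational(1, 81), -3), -34), Rational(1, 4)), 2) = Pow(Add(Add(Rational(-242, 81), -34), Rational(1, 4)), 2) = Pow(Add(Rational(-2996, 81), Rational(1, 4)), 2) = Pow(Rational(-11903, 324), 2) = Rational(141681409, 104976)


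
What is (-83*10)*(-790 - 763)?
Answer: 1288990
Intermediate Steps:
(-83*10)*(-790 - 763) = -830*(-1553) = 1288990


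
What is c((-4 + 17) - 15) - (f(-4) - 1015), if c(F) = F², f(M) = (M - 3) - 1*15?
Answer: 1041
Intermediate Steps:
f(M) = -18 + M (f(M) = (-3 + M) - 15 = -18 + M)
c((-4 + 17) - 15) - (f(-4) - 1015) = ((-4 + 17) - 15)² - ((-18 - 4) - 1015) = (13 - 15)² - (-22 - 1015) = (-2)² - 1*(-1037) = 4 + 1037 = 1041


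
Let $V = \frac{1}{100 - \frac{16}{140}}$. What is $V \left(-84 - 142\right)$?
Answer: $- \frac{3955}{1748} \approx -2.2626$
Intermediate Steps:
$V = \frac{35}{3496}$ ($V = \frac{1}{100 - \frac{4}{35}} = \frac{1}{\frac{3496}{35}} = \frac{35}{3496} \approx 0.010011$)
$V \left(-84 - 142\right) = \frac{35 \left(-84 - 142\right)}{3496} = \frac{35}{3496} \left(-226\right) = - \frac{3955}{1748}$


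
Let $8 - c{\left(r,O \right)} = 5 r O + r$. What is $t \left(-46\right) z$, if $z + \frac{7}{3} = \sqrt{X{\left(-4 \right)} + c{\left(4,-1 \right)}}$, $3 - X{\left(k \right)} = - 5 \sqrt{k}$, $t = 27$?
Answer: $2898 - 1242 \sqrt{27 + 10 i} \approx -3661.9 - 1175.8 i$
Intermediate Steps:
$X{\left(k \right)} = 3 + 5 \sqrt{k}$ ($X{\left(k \right)} = 3 - - 5 \sqrt{k} = 3 + 5 \sqrt{k}$)
$c{\left(r,O \right)} = 8 - r - 5 O r$ ($c{\left(r,O \right)} = 8 - \left(5 r O + r\right) = 8 - \left(5 O r + r\right) = 8 - \left(r + 5 O r\right) = 8 - r - 5 O r$)
$z = - \frac{7}{3} + \sqrt{27 + 10 i}$ ($z = - \frac{7}{3} + \sqrt{\left(3 + 5 \sqrt{-4}\right) - \left(-4 - 20\right)} = - \frac{7}{3} + \sqrt{\left(3 + 5 \cdot 2 i\right) + \left(8 - 4 + 20\right)} = - \frac{7}{3} + \sqrt{\left(3 + 10 i\right) + 24} = - \frac{7}{3} + \sqrt{27 + 10 i} \approx 2.9483 + 0.94667 i$)
$t \left(-46\right) z = 27 \left(-46\right) \left(- \frac{7}{3} + \sqrt{27 + 10 i}\right) = - 1242 \left(- \frac{7}{3} + \sqrt{27 + 10 i}\right) = 2898 - 1242 \sqrt{27 + 10 i}$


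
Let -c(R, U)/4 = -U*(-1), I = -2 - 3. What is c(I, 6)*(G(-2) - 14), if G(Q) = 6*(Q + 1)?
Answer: 480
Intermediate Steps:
I = -5
c(R, U) = -4*U (c(R, U) = -4*(-U)*(-1) = -4*U)
G(Q) = 6 + 6*Q (G(Q) = 6*(1 + Q) = 6 + 6*Q)
c(I, 6)*(G(-2) - 14) = (-4*6)*((6 + 6*(-2)) - 14) = -24*((6 - 12) - 14) = -24*(-6 - 14) = -24*(-20) = 480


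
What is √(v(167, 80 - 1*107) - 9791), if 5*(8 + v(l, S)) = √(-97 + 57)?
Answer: √(-244975 + 10*I*√10)/5 ≈ 0.0063891 + 98.99*I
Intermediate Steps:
v(l, S) = -8 + 2*I*√10/5 (v(l, S) = -8 + √(-97 + 57)/5 = -8 + √(-40)/5 = -8 + (2*I*√10)/5 = -8 + 2*I*√10/5)
√(v(167, 80 - 1*107) - 9791) = √((-8 + 2*I*√10/5) - 9791) = √(-9799 + 2*I*√10/5)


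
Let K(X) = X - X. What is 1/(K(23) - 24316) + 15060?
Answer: 366198959/24316 ≈ 15060.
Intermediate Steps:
K(X) = 0
1/(K(23) - 24316) + 15060 = 1/(0 - 24316) + 15060 = 1/(-24316) + 15060 = -1/24316 + 15060 = 366198959/24316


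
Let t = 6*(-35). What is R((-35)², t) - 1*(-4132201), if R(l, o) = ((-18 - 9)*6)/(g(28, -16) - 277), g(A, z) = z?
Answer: 1210735055/293 ≈ 4.1322e+6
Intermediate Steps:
t = -210
R(l, o) = 162/293 (R(l, o) = ((-18 - 9)*6)/(-16 - 277) = -27*6/(-293) = -162*(-1/293) = 162/293)
R((-35)², t) - 1*(-4132201) = 162/293 - 1*(-4132201) = 162/293 + 4132201 = 1210735055/293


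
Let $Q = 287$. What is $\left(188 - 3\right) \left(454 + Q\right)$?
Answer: $137085$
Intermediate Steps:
$\left(188 - 3\right) \left(454 + Q\right) = \left(188 - 3\right) \left(454 + 287\right) = 185 \cdot 741 = 137085$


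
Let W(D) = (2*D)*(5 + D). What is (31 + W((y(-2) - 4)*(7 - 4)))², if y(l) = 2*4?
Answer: 192721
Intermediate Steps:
y(l) = 8
W(D) = 2*D*(5 + D)
(31 + W((y(-2) - 4)*(7 - 4)))² = (31 + 2*((8 - 4)*(7 - 4))*(5 + (8 - 4)*(7 - 4)))² = (31 + 2*(4*3)*(5 + 4*3))² = (31 + 2*12*(5 + 12))² = (31 + 2*12*17)² = (31 + 408)² = 439² = 192721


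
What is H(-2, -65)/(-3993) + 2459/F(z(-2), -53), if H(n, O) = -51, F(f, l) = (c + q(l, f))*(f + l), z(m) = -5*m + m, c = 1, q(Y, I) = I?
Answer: -3266044/539055 ≈ -6.0588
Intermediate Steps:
z(m) = -4*m
F(f, l) = (1 + f)*(f + l)
H(-2, -65)/(-3993) + 2459/F(z(-2), -53) = -51/(-3993) + 2459/(-4*(-2) - 53 + (-4*(-2))² - 4*(-2)*(-53)) = -51*(-1/3993) + 2459/(8 - 53 + 8² + 8*(-53)) = 17/1331 + 2459/(8 - 53 + 64 - 424) = 17/1331 + 2459/(-405) = 17/1331 + 2459*(-1/405) = 17/1331 - 2459/405 = -3266044/539055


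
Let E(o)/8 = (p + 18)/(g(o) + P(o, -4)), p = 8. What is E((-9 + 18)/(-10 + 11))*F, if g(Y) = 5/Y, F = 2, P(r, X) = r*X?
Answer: -3744/319 ≈ -11.737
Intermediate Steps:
P(r, X) = X*r
E(o) = 208/(-4*o + 5/o) (E(o) = 8*((8 + 18)/(5/o - 4*o)) = 8*(26/(-4*o + 5/o)) = 208/(-4*o + 5/o))
E((-9 + 18)/(-10 + 11))*F = -208*(-9 + 18)/(-10 + 11)/(-5 + 4*((-9 + 18)/(-10 + 11))²)*2 = -208*9/1/(-5 + 4*(9/1)²)*2 = -208*9*1/(-5 + 4*(9*1)²)*2 = -208*9/(-5 + 4*9²)*2 = -208*9/(-5 + 4*81)*2 = -208*9/(-5 + 324)*2 = -208*9/319*2 = -208*9*1/319*2 = -1872/319*2 = -3744/319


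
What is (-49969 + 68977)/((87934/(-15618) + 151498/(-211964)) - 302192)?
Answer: -827961906816/13163337436349 ≈ -0.062899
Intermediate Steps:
(-49969 + 68977)/((87934/(-15618) + 151498/(-211964)) - 302192) = 19008/((87934*(-1/15618) + 151498*(-1/211964)) - 302192) = 19008/((-43967/7809 - 75749/105982) - 302192) = 19008/(-276380765/43558602 - 302192) = 19008/(-13163337436349/43558602) = 19008*(-43558602/13163337436349) = -827961906816/13163337436349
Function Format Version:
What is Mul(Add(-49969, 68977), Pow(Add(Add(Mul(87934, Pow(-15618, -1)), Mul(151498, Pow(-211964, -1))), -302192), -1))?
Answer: Rational(-827961906816, 13163337436349) ≈ -0.062899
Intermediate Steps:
Mul(Add(-49969, 68977), Pow(Add(Add(Mul(87934, Pow(-15618, -1)), Mul(151498, Pow(-211964, -1))), -302192), -1)) = Mul(19008, Pow(Add(Add(Mul(87934, Rational(-1, 15618)), Mul(151498, Rational(-1, 211964))), -302192), -1)) = Mul(19008, Pow(Add(Add(Rational(-43967, 7809), Rational(-75749, 105982)), -302192), -1)) = Mul(19008, Pow(Add(Rational(-276380765, 43558602), -302192), -1)) = Mul(19008, Pow(Rational(-13163337436349, 43558602), -1)) = Mul(19008, Rational(-43558602, 13163337436349)) = Rational(-827961906816, 13163337436349)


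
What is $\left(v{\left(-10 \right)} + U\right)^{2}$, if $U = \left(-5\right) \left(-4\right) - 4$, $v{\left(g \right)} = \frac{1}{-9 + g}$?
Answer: $\frac{91809}{361} \approx 254.32$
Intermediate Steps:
$U = 16$ ($U = 20 - 4 = 16$)
$\left(v{\left(-10 \right)} + U\right)^{2} = \left(\frac{1}{-9 - 10} + 16\right)^{2} = \left(\frac{1}{-19} + 16\right)^{2} = \left(- \frac{1}{19} + 16\right)^{2} = \left(\frac{303}{19}\right)^{2} = \frac{91809}{361}$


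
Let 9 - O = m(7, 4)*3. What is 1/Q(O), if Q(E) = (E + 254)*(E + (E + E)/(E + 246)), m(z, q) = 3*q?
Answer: -73/451503 ≈ -0.00016168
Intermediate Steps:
O = -27 (O = 9 - 3*4*3 = 9 - 12*3 = 9 - 1*36 = 9 - 36 = -27)
Q(E) = (254 + E)*(E + 2*E/(246 + E)) (Q(E) = (254 + E)*(E + (2*E)/(246 + E)) = (254 + E)*(E + 2*E/(246 + E)))
1/Q(O) = 1/(-27*(62992 + (-27)**2 + 502*(-27))/(246 - 27)) = 1/(-27*(62992 + 729 - 13554)/219) = 1/(-27*1/219*50167) = 1/(-451503/73) = -73/451503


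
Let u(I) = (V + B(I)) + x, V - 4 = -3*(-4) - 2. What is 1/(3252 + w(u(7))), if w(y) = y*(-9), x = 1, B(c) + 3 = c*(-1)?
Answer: 1/3207 ≈ 0.00031182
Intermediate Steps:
B(c) = -3 - c (B(c) = -3 + c*(-1) = -3 - c)
V = 14 (V = 4 + (-3*(-4) - 2) = 4 + (12 - 2) = 4 + 10 = 14)
u(I) = 12 - I (u(I) = (14 + (-3 - I)) + 1 = (11 - I) + 1 = 12 - I)
w(y) = -9*y
1/(3252 + w(u(7))) = 1/(3252 - 9*(12 - 1*7)) = 1/(3252 - 9*(12 - 7)) = 1/(3252 - 9*5) = 1/(3252 - 45) = 1/3207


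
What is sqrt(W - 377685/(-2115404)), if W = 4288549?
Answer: sqrt(4797743721649563331)/1057702 ≈ 2070.9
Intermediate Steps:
sqrt(W - 377685/(-2115404)) = sqrt(4288549 - 377685/(-2115404)) = sqrt(4288549 - 377685*(-1/2115404)) = sqrt(4288549 + 377685/2115404) = sqrt(9072014086481/2115404) = sqrt(4797743721649563331)/1057702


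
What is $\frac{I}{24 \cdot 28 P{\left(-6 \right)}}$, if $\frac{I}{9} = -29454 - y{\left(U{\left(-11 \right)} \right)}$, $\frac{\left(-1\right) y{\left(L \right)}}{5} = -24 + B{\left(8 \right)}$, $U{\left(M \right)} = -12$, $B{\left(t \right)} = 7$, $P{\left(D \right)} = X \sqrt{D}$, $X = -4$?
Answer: $- \frac{29539 i \sqrt{6}}{1792} \approx - 40.377 i$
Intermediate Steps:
$P{\left(D \right)} = - 4 \sqrt{D}$
$y{\left(L \right)} = 85$ ($y{\left(L \right)} = - 5 \left(-24 + 7\right) = \left(-5\right) \left(-17\right) = 85$)
$I = -265851$ ($I = 9 \left(-29454 - 85\right) = 9 \left(-29539\right) = -265851$)
$\frac{I}{24 \cdot 28 P{\left(-6 \right)}} = - \frac{265851}{24 \cdot 28 \left(- 4 \sqrt{-6}\right)} = - \frac{265851}{672 \left(- 4 i \sqrt{6}\right)} = - \frac{265851}{\left(-2688\right) i \sqrt{6}} = - 265851 \frac{i \sqrt{6}}{16128} = - \frac{29539 i \sqrt{6}}{1792}$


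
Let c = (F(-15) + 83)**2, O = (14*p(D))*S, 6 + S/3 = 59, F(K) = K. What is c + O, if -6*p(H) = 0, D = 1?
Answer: 4624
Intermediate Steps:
p(H) = 0 (p(H) = -1/6*0 = 0)
S = 159 (S = -18 + 3*59 = -18 + 177 = 159)
O = 0 (O = (14*0)*159 = 0*159 = 0)
c = 4624 (c = (-15 + 83)**2 = 68**2 = 4624)
c + O = 4624 + 0 = 4624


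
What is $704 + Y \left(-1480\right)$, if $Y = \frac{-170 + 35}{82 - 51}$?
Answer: $\frac{221624}{31} \approx 7149.2$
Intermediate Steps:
$Y = - \frac{135}{31} \approx -4.3548$
$704 + Y \left(-1480\right) = 704 - - \frac{199800}{31} = 704 + \frac{199800}{31} = \frac{221624}{31}$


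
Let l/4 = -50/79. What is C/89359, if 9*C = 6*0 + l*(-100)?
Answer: 20000/63534249 ≈ 0.00031479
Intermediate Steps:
l = -200/79 (l = 4*(-50/79) = -200/79 ≈ -2.5316)
C = 20000/711 (C = (6*0 - 200/79*(-100))/9 = (0 + 20000/79)/9 = (⅑)*(20000/79) = 20000/711 ≈ 28.129)
C/89359 = (20000/711)/89359 = (20000/711)*(1/89359) = 20000/63534249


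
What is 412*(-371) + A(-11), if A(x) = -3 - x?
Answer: -152844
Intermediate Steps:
412*(-371) + A(-11) = 412*(-371) + (-3 - 1*(-11)) = -152852 + (-3 + 11) = -152852 + 8 = -152844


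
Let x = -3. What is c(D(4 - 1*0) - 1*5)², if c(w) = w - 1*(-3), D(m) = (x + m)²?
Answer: 1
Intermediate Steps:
D(m) = (-3 + m)²
c(w) = 3 + w (c(w) = w + 3 = 3 + w)
c(D(4 - 1*0) - 1*5)² = (3 + ((-3 + (4 - 1*0))² - 1*5))² = (3 + ((-3 + (4 + 0))² - 5))² = (3 + ((-3 + 4)² - 5))² = (3 + (1² - 5))² = (3 + (1 - 5))² = (3 - 4)² = (-1)² = 1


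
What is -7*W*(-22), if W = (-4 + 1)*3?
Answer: -1386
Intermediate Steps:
W = -9 (W = -3*3 = -9)
-7*W*(-22) = -7*(-9)*(-22) = 63*(-22) = -1386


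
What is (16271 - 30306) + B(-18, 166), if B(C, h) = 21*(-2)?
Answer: -14077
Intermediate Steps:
B(C, h) = -42
(16271 - 30306) + B(-18, 166) = (16271 - 30306) - 42 = -14035 - 42 = -14077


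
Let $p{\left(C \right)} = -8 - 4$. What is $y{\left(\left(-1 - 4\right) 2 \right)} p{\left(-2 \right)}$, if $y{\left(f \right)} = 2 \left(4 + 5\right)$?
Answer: $-216$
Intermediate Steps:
$p{\left(C \right)} = -12$ ($p{\left(C \right)} = -8 - 4 = -12$)
$y{\left(f \right)} = 18$ ($y{\left(f \right)} = 2 \cdot 9 = 18$)
$y{\left(\left(-1 - 4\right) 2 \right)} p{\left(-2 \right)} = 18 \left(-12\right) = -216$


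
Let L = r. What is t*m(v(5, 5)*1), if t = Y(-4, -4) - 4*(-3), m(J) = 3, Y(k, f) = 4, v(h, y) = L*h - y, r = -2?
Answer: 48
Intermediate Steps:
L = -2
v(h, y) = -y - 2*h (v(h, y) = -2*h - y = -y - 2*h)
t = 16 (t = 4 - 4*(-3) = 4 + 12 = 16)
t*m(v(5, 5)*1) = 16*3 = 48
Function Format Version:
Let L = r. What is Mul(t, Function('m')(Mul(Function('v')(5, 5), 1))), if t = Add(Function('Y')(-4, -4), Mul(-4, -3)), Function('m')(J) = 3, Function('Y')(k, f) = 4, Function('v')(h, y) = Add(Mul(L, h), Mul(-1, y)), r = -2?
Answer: 48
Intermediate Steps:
L = -2
Function('v')(h, y) = Add(Mul(-1, y), Mul(-2, h)) (Function('v')(h, y) = Add(Mul(-2, h), Mul(-1, y)) = Add(Mul(-1, y), Mul(-2, h)))
t = 16 (t = Add(4, Mul(-4, -3)) = Add(4, 12) = 16)
Mul(t, Function('m')(Mul(Function('v')(5, 5), 1))) = Mul(16, 3) = 48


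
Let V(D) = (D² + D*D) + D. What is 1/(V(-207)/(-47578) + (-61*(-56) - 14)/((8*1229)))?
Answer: -116946724/169671789 ≈ -0.68925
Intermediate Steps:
V(D) = D + 2*D² (V(D) = (D² + D²) + D = 2*D² + D = D + 2*D²)
1/(V(-207)/(-47578) + (-61*(-56) - 14)/((8*1229))) = 1/(-207*(1 + 2*(-207))/(-47578) + (-61*(-56) - 14)/((8*1229))) = 1/(-207*(1 - 414)*(-1/47578) + (3416 - 14)/9832) = 1/(-207*(-413)*(-1/47578) + 3402*(1/9832)) = 1/(85491*(-1/47578) + 1701/4916) = 1/(-85491/47578 + 1701/4916) = 1/(-169671789/116946724) = -116946724/169671789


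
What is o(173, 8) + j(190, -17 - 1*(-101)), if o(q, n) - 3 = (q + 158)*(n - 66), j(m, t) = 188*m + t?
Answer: 16609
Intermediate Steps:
j(m, t) = t + 188*m
o(q, n) = 3 + (-66 + n)*(158 + q) (o(q, n) = 3 + (q + 158)*(n - 66) = 3 + (158 + q)*(-66 + n) = 3 + (-66 + n)*(158 + q))
o(173, 8) + j(190, -17 - 1*(-101)) = (-10425 - 66*173 + 158*8 + 8*173) + ((-17 - 1*(-101)) + 188*190) = (-10425 - 11418 + 1264 + 1384) + ((-17 + 101) + 35720) = -19195 + (84 + 35720) = -19195 + 35804 = 16609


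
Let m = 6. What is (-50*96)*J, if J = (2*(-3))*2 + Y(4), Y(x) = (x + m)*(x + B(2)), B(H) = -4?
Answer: 57600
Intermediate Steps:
Y(x) = (-4 + x)*(6 + x) (Y(x) = (x + 6)*(x - 4) = (6 + x)*(-4 + x) = (-4 + x)*(6 + x))
J = -12 (J = (2*(-3))*2 + (-24 + 4² + 2*4) = -6*2 + (-24 + 16 + 8) = -12 + 0 = -12)
(-50*96)*J = -50*96*(-12) = -4800*(-12) = 57600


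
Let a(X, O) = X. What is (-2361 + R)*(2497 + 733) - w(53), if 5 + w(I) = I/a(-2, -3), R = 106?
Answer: -14567237/2 ≈ -7.2836e+6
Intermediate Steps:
w(I) = -5 - I/2 (w(I) = -5 + I/(-2) = -5 + I*(-½) = -5 - I/2)
(-2361 + R)*(2497 + 733) - w(53) = (-2361 + 106)*(2497 + 733) - (-5 - ½*53) = -2255*3230 - (-5 - 53/2) = -7283650 - 1*(-63/2) = -7283650 + 63/2 = -14567237/2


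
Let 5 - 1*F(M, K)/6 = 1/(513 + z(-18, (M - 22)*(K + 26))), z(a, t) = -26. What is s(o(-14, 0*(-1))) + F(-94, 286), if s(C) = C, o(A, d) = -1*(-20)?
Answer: 24344/487 ≈ 49.988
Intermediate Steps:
o(A, d) = 20
F(M, K) = 14604/487 (F(M, K) = 30 - 6/(513 - 26) = 30 - 6/487 = 14604/487)
s(o(-14, 0*(-1))) + F(-94, 286) = 20 + 14604/487 = 24344/487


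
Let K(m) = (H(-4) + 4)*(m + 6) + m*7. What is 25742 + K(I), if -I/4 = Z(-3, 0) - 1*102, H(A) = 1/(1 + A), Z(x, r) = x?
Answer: 30244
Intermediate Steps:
I = 420 (I = -4*(-3 - 1*102) = -4*(-3 - 102) = -4*(-105) = 420)
K(m) = 22 + 32*m/3 (K(m) = (1/(1 - 4) + 4)*(m + 6) + m*7 = (1/(-3) + 4)*(6 + m) + 7*m = (-⅓ + 4)*(6 + m) + 7*m = 11*(6 + m)/3 + 7*m = (22 + 11*m/3) + 7*m = 22 + 32*m/3)
25742 + K(I) = 25742 + (22 + (32/3)*420) = 25742 + (22 + 4480) = 25742 + 4502 = 30244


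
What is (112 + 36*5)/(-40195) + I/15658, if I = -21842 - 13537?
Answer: -1426631041/629373310 ≈ -2.2667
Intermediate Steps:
I = -35379
(112 + 36*5)/(-40195) + I/15658 = (112 + 36*5)/(-40195) - 35379/15658 = (112 + 180)*(-1/40195) - 35379*1/15658 = 292*(-1/40195) - 35379/15658 = -292/40195 - 35379/15658 = -1426631041/629373310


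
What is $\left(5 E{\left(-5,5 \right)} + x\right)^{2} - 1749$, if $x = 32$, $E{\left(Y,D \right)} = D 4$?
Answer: $15675$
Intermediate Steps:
$E{\left(Y,D \right)} = 4 D$
$\left(5 E{\left(-5,5 \right)} + x\right)^{2} - 1749 = \left(5 \cdot 4 \cdot 5 + 32\right)^{2} - 1749 = \left(5 \cdot 20 + 32\right)^{2} - 1749 = \left(100 + 32\right)^{2} - 1749 = 132^{2} - 1749 = 17424 - 1749 = 15675$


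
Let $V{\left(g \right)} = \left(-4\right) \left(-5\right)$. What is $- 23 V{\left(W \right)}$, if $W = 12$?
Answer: $-460$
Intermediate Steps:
$V{\left(g \right)} = 20$
$- 23 V{\left(W \right)} = \left(-23\right) 20 = -460$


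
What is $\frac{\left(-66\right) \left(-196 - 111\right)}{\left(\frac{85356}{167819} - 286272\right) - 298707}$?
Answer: $- \frac{1133449526}{32723501815} \approx -0.034637$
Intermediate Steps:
$\frac{\left(-66\right) \left(-196 - 111\right)}{\left(\frac{85356}{167819} - 286272\right) - 298707} = \frac{\left(-66\right) \left(-307\right)}{\left(85356 \cdot \frac{1}{167819} - 286272\right) - 298707} = \frac{20262}{\left(\frac{85356}{167819} - 286272\right) - 298707} = \frac{20262}{- \frac{48041795412}{167819} - 298707} = \frac{20262}{- \frac{98170505445}{167819}} = 20262 \left(- \frac{167819}{98170505445}\right) = - \frac{1133449526}{32723501815}$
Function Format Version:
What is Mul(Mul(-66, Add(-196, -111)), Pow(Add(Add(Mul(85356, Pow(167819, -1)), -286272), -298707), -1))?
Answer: Rational(-1133449526, 32723501815) ≈ -0.034637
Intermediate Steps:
Mul(Mul(-66, Add(-196, -111)), Pow(Add(Add(Mul(85356, Pow(167819, -1)), -286272), -298707), -1)) = Mul(Mul(-66, -307), Pow(Add(Add(Mul(85356, Rational(1, 167819)), -286272), -298707), -1)) = Mul(20262, Pow(Add(Add(Rational(85356, 167819), -286272), -298707), -1)) = Mul(20262, Pow(Add(Rational(-48041795412, 167819), -298707), -1)) = Mul(20262, Pow(Rational(-98170505445, 167819), -1)) = Mul(20262, Rational(-167819, 98170505445)) = Rational(-1133449526, 32723501815)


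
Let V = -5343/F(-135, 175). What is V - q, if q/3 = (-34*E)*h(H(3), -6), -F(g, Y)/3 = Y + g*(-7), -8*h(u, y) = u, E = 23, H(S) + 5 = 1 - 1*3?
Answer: 2300861/1120 ≈ 2054.3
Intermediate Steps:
H(S) = -7 (H(S) = -5 + (1 - 1*3) = -5 + (1 - 3) = -5 - 2 = -7)
h(u, y) = -u/8
F(g, Y) = -3*Y + 21*g (F(g, Y) = -3*(Y + g*(-7)) = -3*(Y - 7*g) = -3*Y + 21*g)
V = 1781/1120 (V = -5343/(-3*175 + 21*(-135)) = -5343/(-525 - 2835) = -5343/(-3360) = -5343*(-1/3360) = 1781/1120 ≈ 1.5902)
q = -8211/4 (q = 3*((-34*23)*(-⅛*(-7))) = 3*(-782*7/8) = 3*(-2737/4) = -8211/4 ≈ -2052.8)
V - q = 1781/1120 - 1*(-8211/4) = 1781/1120 + 8211/4 = 2300861/1120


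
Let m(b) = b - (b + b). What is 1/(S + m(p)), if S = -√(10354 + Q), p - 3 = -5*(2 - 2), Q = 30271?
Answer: 3/40616 - 25*√65/40616 ≈ -0.0048886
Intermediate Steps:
p = 3 (p = 3 - 5*(2 - 2) = 3 - 5*0 = 3 + 0 = 3)
m(b) = -b (m(b) = b - 2*b = -b)
S = -25*√65 (S = -√(10354 + 30271) = -√40625 = -25*√65 ≈ -201.56)
1/(S + m(p)) = 1/(-25*√65 - 1*3) = 1/(-25*√65 - 3) = 1/(-3 - 25*√65)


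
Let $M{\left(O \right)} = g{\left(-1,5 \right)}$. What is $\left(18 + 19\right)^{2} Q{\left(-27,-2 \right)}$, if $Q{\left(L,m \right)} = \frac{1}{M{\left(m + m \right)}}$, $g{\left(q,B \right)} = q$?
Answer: $-1369$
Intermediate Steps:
$M{\left(O \right)} = -1$
$Q{\left(L,m \right)} = -1$ ($Q{\left(L,m \right)} = \frac{1}{-1} = -1$)
$\left(18 + 19\right)^{2} Q{\left(-27,-2 \right)} = \left(18 + 19\right)^{2} \left(-1\right) = 37^{2} \left(-1\right) = 1369 \left(-1\right) = -1369$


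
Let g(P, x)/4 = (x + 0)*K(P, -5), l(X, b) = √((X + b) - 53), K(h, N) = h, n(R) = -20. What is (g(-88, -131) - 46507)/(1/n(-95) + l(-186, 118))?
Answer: 7900/48401 + 1738000*I/48401 ≈ 0.16322 + 35.908*I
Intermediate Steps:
l(X, b) = √(-53 + X + b)
g(P, x) = 4*P*x (g(P, x) = 4*((x + 0)*P) = 4*(x*P) = 4*(P*x) = 4*P*x)
(g(-88, -131) - 46507)/(1/n(-95) + l(-186, 118)) = (4*(-88)*(-131) - 46507)/(1/(-20) + √(-53 - 186 + 118)) = (46112 - 46507)/(-1/20 + √(-121)) = -395*400*(-1/20 - 11*I)/48401 = -158000*(-1/20 - 11*I)/48401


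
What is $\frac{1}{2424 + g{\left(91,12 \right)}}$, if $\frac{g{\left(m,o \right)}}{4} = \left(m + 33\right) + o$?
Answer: $\frac{1}{2968} \approx 0.00033693$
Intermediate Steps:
$g{\left(m,o \right)} = 132 + 4 m + 4 o$ ($g{\left(m,o \right)} = 4 \left(\left(m + 33\right) + o\right) = 4 \left(\left(33 + m\right) + o\right) = 4 \left(33 + m + o\right) = 132 + 4 m + 4 o$)
$\frac{1}{2424 + g{\left(91,12 \right)}} = \frac{1}{2424 + \left(132 + 4 \cdot 91 + 4 \cdot 12\right)} = \frac{1}{2424 + \left(132 + 364 + 48\right)} = \frac{1}{2424 + 544} = \frac{1}{2968}$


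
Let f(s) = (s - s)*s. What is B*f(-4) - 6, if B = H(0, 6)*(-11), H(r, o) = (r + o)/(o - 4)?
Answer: -6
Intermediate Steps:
H(r, o) = (o + r)/(-4 + o)
f(s) = 0 (f(s) = 0*s = 0)
B = -33 (B = ((6 + 0)/(-4 + 6))*(-11) = (6/2)*(-11) = ((½)*6)*(-11) = 3*(-11) = -33)
B*f(-4) - 6 = -33*0 - 6 = 0 - 6 = -6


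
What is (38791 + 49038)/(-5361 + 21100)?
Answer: 87829/15739 ≈ 5.5803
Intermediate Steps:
(38791 + 49038)/(-5361 + 21100) = 87829/15739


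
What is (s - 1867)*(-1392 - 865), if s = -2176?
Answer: 9125051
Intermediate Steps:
(s - 1867)*(-1392 - 865) = (-2176 - 1867)*(-1392 - 865) = -4043*(-2257) = 9125051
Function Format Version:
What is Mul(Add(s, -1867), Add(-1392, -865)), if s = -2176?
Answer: 9125051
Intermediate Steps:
Mul(Add(s, -1867), Add(-1392, -865)) = Mul(Add(-2176, -1867), Add(-1392, -865)) = Mul(-4043, -2257) = 9125051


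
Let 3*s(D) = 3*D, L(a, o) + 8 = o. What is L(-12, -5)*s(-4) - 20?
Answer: 32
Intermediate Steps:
L(a, o) = -8 + o
s(D) = D (s(D) = (3*D)/3 = D)
L(-12, -5)*s(-4) - 20 = (-8 - 5)*(-4) - 20 = -13*(-4) - 20 = 52 - 20 = 32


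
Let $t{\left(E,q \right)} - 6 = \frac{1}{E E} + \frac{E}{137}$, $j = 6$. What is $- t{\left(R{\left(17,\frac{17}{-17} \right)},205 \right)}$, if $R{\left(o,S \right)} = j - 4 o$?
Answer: $- \frac{2921577}{526628} \approx -5.5477$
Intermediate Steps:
$R{\left(o,S \right)} = 6 - 4 o$
$t{\left(E,q \right)} = 6 + \frac{1}{E^{2}} + \frac{E}{137}$ ($t{\left(E,q \right)} = 6 + \left(\frac{1}{E E} + \frac{E}{137}\right) = 6 + \left(\frac{1}{E^{2}} + E \frac{1}{137}\right) = 6 + \left(\frac{1}{E^{2}} + \frac{E}{137}\right) = 6 + \frac{1}{E^{2}} + \frac{E}{137}$)
$- t{\left(R{\left(17,\frac{17}{-17} \right)},205 \right)} = - (6 + \frac{1}{\left(6 - 68\right)^{2}} + \frac{6 - 68}{137}) = - (6 + \frac{1}{3844} + \frac{1}{137} \left(-62\right)) = - (6 + \frac{1}{3844} - \frac{62}{137}) = \left(-1\right) \frac{2921577}{526628} = - \frac{2921577}{526628}$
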